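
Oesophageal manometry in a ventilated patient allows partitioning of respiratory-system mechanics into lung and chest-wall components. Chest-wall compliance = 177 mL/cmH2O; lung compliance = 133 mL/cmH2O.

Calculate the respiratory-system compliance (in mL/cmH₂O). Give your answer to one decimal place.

Lung and chest wall are elastances in series: 1/Crs = 1/CL + 1/Ccw.
1/Crs = 1/133 + 1/177 = 0.01317.
Crs = 75.93 mL/cmH2O.

75.9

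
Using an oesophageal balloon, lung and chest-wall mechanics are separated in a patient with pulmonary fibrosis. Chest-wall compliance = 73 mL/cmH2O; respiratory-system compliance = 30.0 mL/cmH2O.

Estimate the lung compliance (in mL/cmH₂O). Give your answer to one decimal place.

50.9

1/CL = 1/Crs − 1/Ccw.
1/CL = 1/30.0 − 1/73 = 0.01963.
CL = 50.942 mL/cmH2O.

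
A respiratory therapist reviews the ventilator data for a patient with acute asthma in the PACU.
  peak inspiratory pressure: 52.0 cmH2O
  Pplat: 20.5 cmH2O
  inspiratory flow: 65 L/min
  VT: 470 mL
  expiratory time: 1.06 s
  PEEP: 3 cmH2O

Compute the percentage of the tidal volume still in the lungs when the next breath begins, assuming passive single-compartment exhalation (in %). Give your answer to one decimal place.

25.7

Flow: 65 L/min ÷ 60 = 1.0833 L/s.
R = (PIP − Pplat)/V̇ = (52.0 − 20.5) / 1.0833 = 31.5/1.0833 = 29.078 cmH2O·s/L.
C = Vt/(Pplat − PEEP) = 470.0 / (20.5 − 3) = 470.0/17.5 = 26.857 mL/cmH2O.
τ = R × C = 29.078 × 0.02686 L/cmH2O = 0.781 s.
Fraction remaining at end-expiration = e^(−Te/τ) = e^(−1.06/0.781) = 0.2574 → 25.74%.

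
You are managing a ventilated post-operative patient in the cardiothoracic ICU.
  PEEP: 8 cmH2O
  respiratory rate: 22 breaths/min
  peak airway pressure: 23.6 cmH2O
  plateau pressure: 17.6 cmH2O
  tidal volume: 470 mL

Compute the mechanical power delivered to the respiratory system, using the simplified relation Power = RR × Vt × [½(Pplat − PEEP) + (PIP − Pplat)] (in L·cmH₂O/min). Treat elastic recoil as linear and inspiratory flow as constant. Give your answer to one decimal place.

Per-breath work = Vt × [½(Pplat−PEEP) + (PIP−Pplat)] = 0.470 × [0.5×9.6 + 6.0] = 0.470 × 10.8 = 5.076 L·cmH2O.
Power = 22 × 5.076 = 111.67 L·cmH2O/min.

111.7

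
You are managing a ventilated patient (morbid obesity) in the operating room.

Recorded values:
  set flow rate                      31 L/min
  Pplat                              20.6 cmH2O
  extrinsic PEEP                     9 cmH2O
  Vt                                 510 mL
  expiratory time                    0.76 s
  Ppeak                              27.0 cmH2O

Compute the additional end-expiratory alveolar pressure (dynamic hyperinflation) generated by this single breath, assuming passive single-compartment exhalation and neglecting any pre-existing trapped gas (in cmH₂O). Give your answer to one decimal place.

Flow: 31 L/min ÷ 60 = 0.5167 L/s.
R = (PIP − Pplat)/V̇ = (27.0 − 20.6) / 0.5167 = 6.4/0.5167 = 12.386 cmH2O·s/L.
C = Vt/(Pplat − PEEP) = 510.0 / (20.6 − 9) = 510.0/11.6 = 43.966 mL/cmH2O.
τ = R × C = 12.386 × 0.04397 L/cmH2O = 0.5446 s.
Fraction remaining = e^(−Te/τ) = e^(−0.76/0.5446) = 0.2477; trapped volume = 510.0 × 0.2477 = 126.33 mL.
Additional alveolar pressure from trapping ≈ V_trapped / C = 126.33 / 43.966 = 2.873 cmH2O.

2.9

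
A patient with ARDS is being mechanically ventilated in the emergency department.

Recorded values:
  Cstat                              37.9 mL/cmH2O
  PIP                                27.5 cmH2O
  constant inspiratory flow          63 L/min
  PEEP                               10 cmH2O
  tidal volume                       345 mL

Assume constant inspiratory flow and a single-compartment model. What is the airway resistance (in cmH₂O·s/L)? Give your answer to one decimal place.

Flow: 63 L/min ÷ 60 = 1.05 L/s.
Equation of motion (constant flow): PIP = Vt/C + R·V̇ + PEEP.
R·V̇ = PIP − Vt/C − PEEP = 27.5 − 345/37.9 − 10 = 27.5 − 9.103 − 10 = 8.397 cmH2O.
R = 8.397 / 1.05 = 7.997 cmH2O·s/L.

8.0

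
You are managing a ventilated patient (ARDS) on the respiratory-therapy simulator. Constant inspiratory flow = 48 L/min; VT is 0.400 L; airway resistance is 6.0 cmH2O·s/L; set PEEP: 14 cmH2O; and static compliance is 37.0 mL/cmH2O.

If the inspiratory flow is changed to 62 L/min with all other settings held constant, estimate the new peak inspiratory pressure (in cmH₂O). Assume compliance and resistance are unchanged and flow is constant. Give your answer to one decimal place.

Flow: 48 L/min ÷ 60 = 0.8 L/s.
New flow: 62 L/min ÷ 60 = 1.0333 L/s.
PIP = Vt/C + R·V̇ + PEEP (constant-flow equation of motion).
Only the resistive term changes: ΔPIP = R × ΔV̇ = 6.0 × (1.0333 − 0.8) = 6.0 × 0.2333 = 1.4 cmH2O.
Original PIP = 400/37.0 + 6.0×0.8 + 14 = 29.611 cmH2O; new PIP = 29.611 + (1.4) = 31.011 cmH2O.

31.0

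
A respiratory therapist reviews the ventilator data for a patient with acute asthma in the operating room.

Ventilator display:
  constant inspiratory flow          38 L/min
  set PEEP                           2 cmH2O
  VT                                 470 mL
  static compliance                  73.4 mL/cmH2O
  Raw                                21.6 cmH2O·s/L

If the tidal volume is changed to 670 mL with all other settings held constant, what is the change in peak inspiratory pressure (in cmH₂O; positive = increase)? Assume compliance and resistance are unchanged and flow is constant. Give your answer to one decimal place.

2.7

PIP = Vt/C + R·V̇ + PEEP (constant-flow equation of motion).
Only the elastic term changes: ΔPIP = ΔVt / C = (670 − 470) / 73.4 = 2.725 cmH2O.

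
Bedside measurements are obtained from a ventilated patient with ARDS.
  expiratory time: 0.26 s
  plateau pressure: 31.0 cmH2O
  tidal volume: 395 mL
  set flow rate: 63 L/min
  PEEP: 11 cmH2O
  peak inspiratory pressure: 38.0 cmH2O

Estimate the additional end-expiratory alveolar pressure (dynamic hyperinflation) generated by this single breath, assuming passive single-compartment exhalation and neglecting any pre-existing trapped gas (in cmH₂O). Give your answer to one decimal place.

2.8

Flow: 63 L/min ÷ 60 = 1.05 L/s.
R = (PIP − Pplat)/V̇ = (38.0 − 31.0) / 1.05 = 7.0/1.05 = 6.667 cmH2O·s/L.
C = Vt/(Pplat − PEEP) = 395.0 / (31.0 − 11) = 395.0/20.0 = 19.75 mL/cmH2O.
τ = R × C = 6.667 × 0.01975 L/cmH2O = 0.1317 s.
Fraction remaining = e^(−Te/τ) = e^(−0.26/0.1317) = 0.1389; trapped volume = 395.0 × 0.1389 = 54.866 mL.
Additional alveolar pressure from trapping ≈ V_trapped / C = 54.866 / 19.75 = 2.778 cmH2O.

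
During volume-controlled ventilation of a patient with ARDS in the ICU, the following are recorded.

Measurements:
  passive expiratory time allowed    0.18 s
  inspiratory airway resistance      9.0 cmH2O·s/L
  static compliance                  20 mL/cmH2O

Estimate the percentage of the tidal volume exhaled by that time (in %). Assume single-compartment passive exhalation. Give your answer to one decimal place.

63.2

τ = R × C = 9.0 × 20 mL/cmH2O = 9.0 × 0.020 L/cmH2O = 0.18 s.
Passive exhalation: V(t)/V₀ = e^(−t/τ) = e^(−0.18/0.18) = 0.3679.
Fraction exhaled = 1 − 0.3679 = 0.6321 → 63.21%.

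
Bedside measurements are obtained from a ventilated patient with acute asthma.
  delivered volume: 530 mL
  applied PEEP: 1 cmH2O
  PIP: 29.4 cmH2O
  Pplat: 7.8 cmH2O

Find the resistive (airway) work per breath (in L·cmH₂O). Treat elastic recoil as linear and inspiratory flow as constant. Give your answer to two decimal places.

With constant inspiratory flow the resistive pressure is constant at PIP − Pplat = 29.4 − 7.8 = 21.6 cmH2O, so resistive work = 21.6 × 0.530 = 11.448 L·cmH2O.

11.45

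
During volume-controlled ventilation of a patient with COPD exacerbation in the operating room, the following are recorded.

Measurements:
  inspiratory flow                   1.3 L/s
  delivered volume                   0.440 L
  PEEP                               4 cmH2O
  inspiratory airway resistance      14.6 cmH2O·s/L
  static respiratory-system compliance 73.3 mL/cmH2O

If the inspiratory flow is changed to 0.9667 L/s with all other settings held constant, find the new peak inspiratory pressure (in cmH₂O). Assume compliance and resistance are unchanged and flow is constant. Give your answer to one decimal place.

PIP = Vt/C + R·V̇ + PEEP (constant-flow equation of motion).
Only the resistive term changes: ΔPIP = R × ΔV̇ = 14.6 × (0.9667 − 1.3) = 14.6 × -0.3333 = -4.866 cmH2O.
Original PIP = 440/73.3 + 14.6×1.3 + 4 = 28.983 cmH2O; new PIP = 28.983 + (-4.866) = 24.117 cmH2O.

24.1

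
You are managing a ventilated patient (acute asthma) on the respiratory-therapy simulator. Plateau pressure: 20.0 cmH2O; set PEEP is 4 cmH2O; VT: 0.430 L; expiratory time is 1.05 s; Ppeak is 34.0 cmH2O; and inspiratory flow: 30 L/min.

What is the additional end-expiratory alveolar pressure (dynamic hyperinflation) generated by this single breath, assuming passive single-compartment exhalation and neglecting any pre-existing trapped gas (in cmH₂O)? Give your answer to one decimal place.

4.0

Flow: 30 L/min ÷ 60 = 0.5 L/s.
R = (PIP − Pplat)/V̇ = (34.0 − 20.0) / 0.5 = 14.0/0.5 = 28.0 cmH2O·s/L.
C = Vt/(Pplat − PEEP) = 430.0 / (20.0 − 4) = 430.0/16.0 = 26.875 mL/cmH2O.
τ = R × C = 28.0 × 0.02688 L/cmH2O = 0.7526 s.
Fraction remaining = e^(−Te/τ) = e^(−1.05/0.7526) = 0.2478; trapped volume = 430.0 × 0.2478 = 106.55 mL.
Additional alveolar pressure from trapping ≈ V_trapped / C = 106.55 / 26.875 = 3.965 cmH2O.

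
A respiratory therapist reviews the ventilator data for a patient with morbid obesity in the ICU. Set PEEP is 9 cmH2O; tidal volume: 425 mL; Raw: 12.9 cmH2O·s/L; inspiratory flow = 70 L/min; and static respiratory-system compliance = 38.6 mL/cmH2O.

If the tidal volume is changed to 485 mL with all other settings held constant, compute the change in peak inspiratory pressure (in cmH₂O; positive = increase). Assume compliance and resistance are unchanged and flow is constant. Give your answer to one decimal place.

1.6

PIP = Vt/C + R·V̇ + PEEP (constant-flow equation of motion).
Only the elastic term changes: ΔPIP = ΔVt / C = (485 − 425) / 38.6 = 1.554 cmH2O.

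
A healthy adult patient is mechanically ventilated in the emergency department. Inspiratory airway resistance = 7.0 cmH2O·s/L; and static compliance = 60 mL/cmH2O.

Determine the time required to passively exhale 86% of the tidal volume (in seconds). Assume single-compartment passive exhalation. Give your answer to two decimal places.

τ = R × C = 7.0 × 60 mL/cmH2O = 7.0 × 0.060 L/cmH2O = 0.42 s.
Exhaled fraction f = 1 − e^(−t/τ) → t = −τ·ln(1 − f) = −0.42·ln(0.14) = 0.8258 s.

0.83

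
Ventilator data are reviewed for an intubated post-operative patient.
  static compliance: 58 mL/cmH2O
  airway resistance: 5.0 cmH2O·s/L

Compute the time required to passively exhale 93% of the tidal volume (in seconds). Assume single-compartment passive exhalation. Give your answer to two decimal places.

τ = R × C = 5.0 × 58 mL/cmH2O = 5.0 × 0.058 L/cmH2O = 0.29 s.
Exhaled fraction f = 1 − e^(−t/τ) → t = −τ·ln(1 − f) = −0.29·ln(0.07) = 0.7712 s.

0.77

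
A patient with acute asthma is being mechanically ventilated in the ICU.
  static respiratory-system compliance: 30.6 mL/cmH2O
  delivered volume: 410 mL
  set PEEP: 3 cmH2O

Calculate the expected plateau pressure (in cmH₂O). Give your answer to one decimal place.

16.4

Pplat = PEEP + Vt / Cstat = 3 + 410 / 30.6 = 3 + 13.399 = 16.399 cmH2O.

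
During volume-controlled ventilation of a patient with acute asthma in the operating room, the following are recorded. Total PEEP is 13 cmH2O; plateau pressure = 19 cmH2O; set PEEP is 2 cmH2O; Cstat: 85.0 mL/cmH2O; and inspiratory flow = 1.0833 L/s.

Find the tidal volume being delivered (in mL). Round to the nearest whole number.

End-expiratory occlusion gives total PEEP = 13 cmH2O (intrinsic PEEP = 13 − 2 = 11). Use total PEEP for the elastic gradient.
Vt = Cstat × (Pplat − PEEPtotal) = 85.0 × (19 − 13) = 85.0 × 6.0 = 510.0 mL.

510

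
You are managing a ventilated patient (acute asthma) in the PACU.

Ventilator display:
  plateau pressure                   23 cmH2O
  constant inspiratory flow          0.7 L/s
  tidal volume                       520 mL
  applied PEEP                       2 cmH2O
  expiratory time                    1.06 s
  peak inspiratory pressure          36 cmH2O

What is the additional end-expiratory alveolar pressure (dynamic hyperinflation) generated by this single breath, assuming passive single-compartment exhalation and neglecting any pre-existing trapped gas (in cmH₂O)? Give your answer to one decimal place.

2.1

R = (PIP − Pplat)/V̇ = (36 − 23) / 0.7 = 13.0/0.7 = 18.571 cmH2O·s/L.
C = Vt/(Pplat − PEEP) = 520.0 / (23 − 2) = 520.0/21.0 = 24.762 mL/cmH2O.
τ = R × C = 18.571 × 0.02476 L/cmH2O = 0.4598 s.
Fraction remaining = e^(−Te/τ) = e^(−1.06/0.4598) = 0.09972; trapped volume = 520.0 × 0.09972 = 51.854 mL.
Additional alveolar pressure from trapping ≈ V_trapped / C = 51.854 / 24.762 = 2.094 cmH2O.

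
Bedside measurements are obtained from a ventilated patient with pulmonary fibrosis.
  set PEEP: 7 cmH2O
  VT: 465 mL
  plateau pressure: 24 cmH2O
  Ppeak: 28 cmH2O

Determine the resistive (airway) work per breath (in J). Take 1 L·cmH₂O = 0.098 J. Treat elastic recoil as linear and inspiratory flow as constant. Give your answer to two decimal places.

With constant inspiratory flow the resistive pressure is constant at PIP − Pplat = 28 − 24 = 4.0 cmH2O, so resistive work = 4.0 × 0.465 = 1.86 L·cmH2O.
× 0.098 J/(L·cmH2O) → 0.1823 J.

0.18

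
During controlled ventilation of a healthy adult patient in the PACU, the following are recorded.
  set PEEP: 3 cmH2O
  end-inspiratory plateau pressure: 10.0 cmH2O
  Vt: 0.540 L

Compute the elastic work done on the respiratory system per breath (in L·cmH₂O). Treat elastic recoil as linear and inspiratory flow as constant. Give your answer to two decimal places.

1.89

Elastic work ≈ ½ × (Pplat − PEEP) × Vt = 0.5 × (10.0 − 3) × 0.540 L = 0.5 × 7.0 × 0.540 = 1.89 L·cmH2O.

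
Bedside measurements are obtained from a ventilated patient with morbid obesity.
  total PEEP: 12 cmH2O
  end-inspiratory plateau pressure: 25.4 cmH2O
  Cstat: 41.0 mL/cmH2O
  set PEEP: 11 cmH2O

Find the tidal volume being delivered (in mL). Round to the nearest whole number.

End-expiratory occlusion gives total PEEP = 12 cmH2O (intrinsic PEEP = 12 − 11 = 1). Use total PEEP for the elastic gradient.
Vt = Cstat × (Pplat − PEEPtotal) = 41.0 × (25.4 − 12) = 41.0 × 13.4 = 549.4 mL.

549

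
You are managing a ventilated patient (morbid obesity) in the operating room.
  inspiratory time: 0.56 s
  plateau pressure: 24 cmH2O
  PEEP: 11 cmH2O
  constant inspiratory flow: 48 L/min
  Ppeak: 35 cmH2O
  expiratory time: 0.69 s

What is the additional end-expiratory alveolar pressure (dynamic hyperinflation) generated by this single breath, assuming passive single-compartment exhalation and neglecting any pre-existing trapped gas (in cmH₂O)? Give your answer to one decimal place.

3.0

Flow: 48 L/min ÷ 60 = 0.8 L/s.
Vt = flow × Ti = 0.8 L/s × 0.56 s × 1000 mL/L = 448.0 mL.
R = (PIP − Pplat)/V̇ = (35 − 24) / 0.8 = 11.0/0.8 = 13.75 cmH2O·s/L.
C = Vt/(Pplat − PEEP) = 448.0 / (24 − 11) = 448.0/13.0 = 34.462 mL/cmH2O.
τ = R × C = 13.75 × 0.03446 L/cmH2O = 0.4738 s.
Fraction remaining = e^(−Te/τ) = e^(−0.69/0.4738) = 0.2331; trapped volume = 448.0 × 0.2331 = 104.43 mL.
Additional alveolar pressure from trapping ≈ V_trapped / C = 104.43 / 34.462 = 3.03 cmH2O.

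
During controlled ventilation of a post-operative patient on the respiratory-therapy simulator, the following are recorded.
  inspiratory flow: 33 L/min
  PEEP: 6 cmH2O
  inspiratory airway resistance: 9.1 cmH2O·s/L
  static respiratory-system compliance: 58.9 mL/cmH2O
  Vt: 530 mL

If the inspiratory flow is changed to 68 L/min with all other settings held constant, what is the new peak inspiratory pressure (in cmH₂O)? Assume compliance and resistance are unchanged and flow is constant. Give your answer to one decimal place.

25.3

Flow: 33 L/min ÷ 60 = 0.55 L/s.
New flow: 68 L/min ÷ 60 = 1.1333 L/s.
PIP = Vt/C + R·V̇ + PEEP (constant-flow equation of motion).
Only the resistive term changes: ΔPIP = R × ΔV̇ = 9.1 × (1.1333 − 0.55) = 9.1 × 0.5833 = 5.308 cmH2O.
Original PIP = 530/58.9 + 9.1×0.55 + 6 = 20.003 cmH2O; new PIP = 20.003 + (5.308) = 25.311 cmH2O.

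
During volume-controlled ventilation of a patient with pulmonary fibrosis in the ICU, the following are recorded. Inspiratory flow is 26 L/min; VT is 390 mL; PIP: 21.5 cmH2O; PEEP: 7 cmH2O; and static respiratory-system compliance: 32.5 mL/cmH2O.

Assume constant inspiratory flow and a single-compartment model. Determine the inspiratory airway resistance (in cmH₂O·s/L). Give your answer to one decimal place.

5.8

Flow: 26 L/min ÷ 60 = 0.4333 L/s.
Equation of motion (constant flow): PIP = Vt/C + R·V̇ + PEEP.
R·V̇ = PIP − Vt/C − PEEP = 21.5 − 390/32.5 − 7 = 21.5 − 12.0 − 7 = 2.5 cmH2O.
R = 2.5 / 0.4333 = 5.77 cmH2O·s/L.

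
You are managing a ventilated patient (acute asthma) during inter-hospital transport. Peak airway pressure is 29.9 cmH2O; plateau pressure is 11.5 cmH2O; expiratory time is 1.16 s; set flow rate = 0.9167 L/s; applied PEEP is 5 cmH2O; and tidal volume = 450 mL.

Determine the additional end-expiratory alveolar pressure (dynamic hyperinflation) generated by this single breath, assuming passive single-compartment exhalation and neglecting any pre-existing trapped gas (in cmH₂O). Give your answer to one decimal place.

R = (PIP − Pplat)/V̇ = (29.9 − 11.5) / 0.9167 = 18.4/0.9167 = 20.072 cmH2O·s/L.
C = Vt/(Pplat − PEEP) = 450.0 / (11.5 − 5) = 450.0/6.5 = 69.231 mL/cmH2O.
τ = R × C = 20.072 × 0.06923 L/cmH2O = 1.39 s.
Fraction remaining = e^(−Te/τ) = e^(−1.16/1.39) = 0.4341; trapped volume = 450.0 × 0.4341 = 195.35 mL.
Additional alveolar pressure from trapping ≈ V_trapped / C = 195.35 / 69.231 = 2.822 cmH2O.

2.8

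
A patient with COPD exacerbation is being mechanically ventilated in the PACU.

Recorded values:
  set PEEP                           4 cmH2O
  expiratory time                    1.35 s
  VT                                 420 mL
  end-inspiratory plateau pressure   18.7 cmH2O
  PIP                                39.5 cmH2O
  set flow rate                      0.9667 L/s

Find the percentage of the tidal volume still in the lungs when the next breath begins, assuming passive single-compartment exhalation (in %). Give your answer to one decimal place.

11.1

R = (PIP − Pplat)/V̇ = (39.5 − 18.7) / 0.9667 = 20.8/0.9667 = 21.516 cmH2O·s/L.
C = Vt/(Pplat − PEEP) = 420.0 / (18.7 − 4) = 420.0/14.7 = 28.571 mL/cmH2O.
τ = R × C = 21.516 × 0.02857 L/cmH2O = 0.6147 s.
Fraction remaining at end-expiration = e^(−Te/τ) = e^(−1.35/0.6147) = 0.1112 → 11.12%.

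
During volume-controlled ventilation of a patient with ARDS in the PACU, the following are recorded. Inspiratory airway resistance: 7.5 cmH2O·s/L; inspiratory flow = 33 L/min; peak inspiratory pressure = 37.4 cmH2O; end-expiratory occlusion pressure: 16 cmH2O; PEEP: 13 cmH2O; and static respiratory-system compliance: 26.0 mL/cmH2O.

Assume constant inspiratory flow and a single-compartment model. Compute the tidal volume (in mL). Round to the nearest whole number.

449

Flow: 33 L/min ÷ 60 = 0.55 L/s.
Total PEEP = 16 cmH2O (set 13 + intrinsic 3); this is the baseline alveolar pressure.
Equation of motion (constant flow): PIP = Vt/C + R·V̇ + PEEP.
Vt/C = PIP − R·V̇ − PEEP = 37.4 − 4.125 − 16 = 17.275 cmH2O.
Vt = C × 17.275 = 26.0 × 17.275 = 449.15 mL.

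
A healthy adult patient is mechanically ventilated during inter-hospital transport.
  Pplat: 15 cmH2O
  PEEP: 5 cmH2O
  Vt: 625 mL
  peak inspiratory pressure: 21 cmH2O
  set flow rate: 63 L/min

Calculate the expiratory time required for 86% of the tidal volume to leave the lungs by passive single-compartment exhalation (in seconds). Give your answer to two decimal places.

Flow: 63 L/min ÷ 60 = 1.05 L/s.
R = (PIP − Pplat)/V̇ = (21 − 15) / 1.05 = 6.0/1.05 = 5.714 cmH2O·s/L.
C = Vt/(Pplat − PEEP) = 625.0 / (15 − 5) = 625.0/10.0 = 62.5 mL/cmH2O.
τ = R × C = 5.714 × 0.0625 L/cmH2O = 0.3571 s.
t = −τ·ln(1 − 0.86) = −0.3571·ln(0.14) = 0.7021 s.

0.70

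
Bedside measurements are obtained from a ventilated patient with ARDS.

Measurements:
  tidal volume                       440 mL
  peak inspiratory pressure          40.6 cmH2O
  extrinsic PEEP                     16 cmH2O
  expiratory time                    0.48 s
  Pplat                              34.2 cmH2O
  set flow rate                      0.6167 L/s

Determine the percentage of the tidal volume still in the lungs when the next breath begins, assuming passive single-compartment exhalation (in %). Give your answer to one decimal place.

14.8

R = (PIP − Pplat)/V̇ = (40.6 − 34.2) / 0.6167 = 6.4/0.6167 = 10.378 cmH2O·s/L.
C = Vt/(Pplat − PEEP) = 440.0 / (34.2 − 16) = 440.0/18.2 = 24.176 mL/cmH2O.
τ = R × C = 10.378 × 0.02418 L/cmH2O = 0.2509 s.
Fraction remaining at end-expiration = e^(−Te/τ) = e^(−0.48/0.2509) = 0.1476 → 14.76%.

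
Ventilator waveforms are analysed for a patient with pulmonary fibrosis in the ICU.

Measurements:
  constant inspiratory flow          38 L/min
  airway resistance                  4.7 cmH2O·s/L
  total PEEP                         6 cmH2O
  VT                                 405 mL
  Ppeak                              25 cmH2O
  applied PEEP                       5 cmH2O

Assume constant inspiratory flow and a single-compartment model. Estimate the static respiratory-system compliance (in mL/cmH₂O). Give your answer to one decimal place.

25.3

Flow: 38 L/min ÷ 60 = 0.6333 L/s.
Total PEEP = 6 cmH2O (set 5 + intrinsic 1); this is the baseline alveolar pressure.
Equation of motion (constant flow): PIP = Vt/C + R·V̇ + PEEP.
Vt/C = PIP − R·V̇ − PEEP = 25 − 4.7×0.6333 − 6 = 25 − 2.977 − 6 = 16.023 cmH2O.
C = Vt / 16.023 = 405 / 16.023 = 25.276 mL/cmH2O.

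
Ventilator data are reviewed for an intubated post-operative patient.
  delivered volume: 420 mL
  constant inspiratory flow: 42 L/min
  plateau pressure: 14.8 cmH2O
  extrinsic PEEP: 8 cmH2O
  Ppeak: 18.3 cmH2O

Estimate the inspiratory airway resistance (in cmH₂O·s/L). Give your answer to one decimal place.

Flow: 42 L/min ÷ 60 = 0.7 L/s.
Raw = (PIP − Pplat) / flow = (18.3 − 14.8) / 0.7 = 3.5 / 0.7 = 5.0 cmH2O·s/L.

5.0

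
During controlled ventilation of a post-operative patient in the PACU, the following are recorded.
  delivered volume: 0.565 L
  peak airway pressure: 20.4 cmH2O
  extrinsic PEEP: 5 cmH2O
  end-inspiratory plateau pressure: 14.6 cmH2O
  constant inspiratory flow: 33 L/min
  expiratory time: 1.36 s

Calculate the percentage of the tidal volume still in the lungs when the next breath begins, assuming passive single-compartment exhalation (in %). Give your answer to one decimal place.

11.2

Flow: 33 L/min ÷ 60 = 0.55 L/s.
R = (PIP − Pplat)/V̇ = (20.4 − 14.6) / 0.55 = 5.8/0.55 = 10.545 cmH2O·s/L.
C = Vt/(Pplat − PEEP) = 565.0 / (14.6 − 5) = 565.0/9.6 = 58.854 mL/cmH2O.
τ = R × C = 10.545 × 0.05885 L/cmH2O = 0.6206 s.
Fraction remaining at end-expiration = e^(−Te/τ) = e^(−1.36/0.6206) = 0.1118 → 11.18%.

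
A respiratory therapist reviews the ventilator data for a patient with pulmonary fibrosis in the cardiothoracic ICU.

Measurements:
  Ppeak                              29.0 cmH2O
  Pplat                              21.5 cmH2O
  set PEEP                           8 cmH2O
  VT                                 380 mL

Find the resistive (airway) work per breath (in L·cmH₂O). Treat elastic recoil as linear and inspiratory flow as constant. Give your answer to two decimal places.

With constant inspiratory flow the resistive pressure is constant at PIP − Pplat = 29.0 − 21.5 = 7.5 cmH2O, so resistive work = 7.5 × 0.380 = 2.85 L·cmH2O.

2.85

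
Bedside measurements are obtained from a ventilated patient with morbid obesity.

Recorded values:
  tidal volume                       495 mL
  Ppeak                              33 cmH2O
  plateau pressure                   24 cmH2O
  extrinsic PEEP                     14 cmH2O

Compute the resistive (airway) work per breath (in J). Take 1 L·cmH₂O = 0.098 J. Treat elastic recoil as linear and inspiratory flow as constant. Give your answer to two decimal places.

0.44

With constant inspiratory flow the resistive pressure is constant at PIP − Pplat = 33 − 24 = 9.0 cmH2O, so resistive work = 9.0 × 0.495 = 4.455 L·cmH2O.
× 0.098 J/(L·cmH2O) → 0.4366 J.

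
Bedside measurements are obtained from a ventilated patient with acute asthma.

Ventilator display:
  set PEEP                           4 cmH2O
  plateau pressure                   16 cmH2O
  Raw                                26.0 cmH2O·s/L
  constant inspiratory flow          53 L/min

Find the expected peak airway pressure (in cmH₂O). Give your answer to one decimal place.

39.0

Flow: 53 L/min ÷ 60 = 0.8833 L/s.
PIP = Pplat + Raw × flow = 16 + 26.0 × 0.8833 = 16 + 22.966 = 38.966 cmH2O.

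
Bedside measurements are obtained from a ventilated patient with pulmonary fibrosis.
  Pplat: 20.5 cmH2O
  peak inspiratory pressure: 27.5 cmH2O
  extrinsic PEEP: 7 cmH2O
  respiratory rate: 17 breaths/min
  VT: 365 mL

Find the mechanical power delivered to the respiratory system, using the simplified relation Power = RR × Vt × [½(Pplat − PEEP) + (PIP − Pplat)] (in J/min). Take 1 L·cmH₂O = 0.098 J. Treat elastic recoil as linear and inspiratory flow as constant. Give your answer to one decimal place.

8.4

Per-breath work = Vt × [½(Pplat−PEEP) + (PIP−Pplat)] = 0.365 × [0.5×13.5 + 7.0] = 0.365 × 13.75 = 5.019 L·cmH2O.
Power = 17 × 5.019 = 85.323 L·cmH2O/min.
× 0.098 J/(L·cmH2O) → 8.362 J/min.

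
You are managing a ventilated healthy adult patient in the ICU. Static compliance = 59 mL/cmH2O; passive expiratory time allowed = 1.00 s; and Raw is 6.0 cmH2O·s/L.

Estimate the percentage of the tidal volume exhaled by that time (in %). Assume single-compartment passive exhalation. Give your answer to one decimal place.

94.1

τ = R × C = 6.0 × 59 mL/cmH2O = 6.0 × 0.059 L/cmH2O = 0.354 s.
Passive exhalation: V(t)/V₀ = e^(−t/τ) = e^(−1.00/0.354) = 0.05932.
Fraction exhaled = 1 − 0.05932 = 0.9407 → 94.07%.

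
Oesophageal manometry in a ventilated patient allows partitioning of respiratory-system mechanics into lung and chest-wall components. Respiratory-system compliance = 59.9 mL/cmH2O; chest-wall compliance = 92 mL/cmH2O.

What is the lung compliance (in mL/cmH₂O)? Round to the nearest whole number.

172

1/CL = 1/Crs − 1/Ccw.
1/CL = 1/59.9 − 1/92 = 0.005825.
CL = 171.67 mL/cmH2O.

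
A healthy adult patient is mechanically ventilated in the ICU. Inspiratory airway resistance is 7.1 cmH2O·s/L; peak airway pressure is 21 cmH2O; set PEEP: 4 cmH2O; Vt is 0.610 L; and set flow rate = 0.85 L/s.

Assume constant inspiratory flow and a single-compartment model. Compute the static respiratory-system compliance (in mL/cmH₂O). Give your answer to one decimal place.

55.6

Equation of motion (constant flow): PIP = Vt/C + R·V̇ + PEEP.
Vt/C = PIP − R·V̇ − PEEP = 21 − 7.1×0.85 − 4 = 21 − 6.035 − 4 = 10.965 cmH2O.
C = Vt / 10.965 = 610 / 10.965 = 55.632 mL/cmH2O.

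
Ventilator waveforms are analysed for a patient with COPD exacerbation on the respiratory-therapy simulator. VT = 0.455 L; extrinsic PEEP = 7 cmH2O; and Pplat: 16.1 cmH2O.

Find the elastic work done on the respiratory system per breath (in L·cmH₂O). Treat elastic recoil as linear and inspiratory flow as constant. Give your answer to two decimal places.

2.07

Elastic work ≈ ½ × (Pplat − PEEP) × Vt = 0.5 × (16.1 − 7) × 0.455 L = 0.5 × 9.1 × 0.455 = 2.07 L·cmH2O.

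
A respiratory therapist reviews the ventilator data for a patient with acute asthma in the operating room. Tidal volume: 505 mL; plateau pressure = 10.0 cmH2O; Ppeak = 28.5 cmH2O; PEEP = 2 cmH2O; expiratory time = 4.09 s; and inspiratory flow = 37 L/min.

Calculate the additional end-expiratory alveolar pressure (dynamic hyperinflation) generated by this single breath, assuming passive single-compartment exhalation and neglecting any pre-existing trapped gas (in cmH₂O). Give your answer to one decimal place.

0.9

Flow: 37 L/min ÷ 60 = 0.6167 L/s.
R = (PIP − Pplat)/V̇ = (28.5 − 10.0) / 0.6167 = 18.5/0.6167 = 29.998 cmH2O·s/L.
C = Vt/(Pplat − PEEP) = 505.0 / (10.0 − 2) = 505.0/8.0 = 63.125 mL/cmH2O.
τ = R × C = 29.998 × 0.06313 L/cmH2O = 1.894 s.
Fraction remaining = e^(−Te/τ) = e^(−4.09/1.894) = 0.1154; trapped volume = 505.0 × 0.1154 = 58.277 mL.
Additional alveolar pressure from trapping ≈ V_trapped / C = 58.277 / 63.125 = 0.9232 cmH2O.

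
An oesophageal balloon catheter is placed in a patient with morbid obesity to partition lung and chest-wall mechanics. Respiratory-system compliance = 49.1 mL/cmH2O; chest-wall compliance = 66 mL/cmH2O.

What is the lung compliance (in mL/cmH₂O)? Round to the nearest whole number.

1/CL = 1/Crs − 1/Ccw.
1/CL = 1/49.1 − 1/66 = 0.005215.
CL = 191.75 mL/cmH2O.

192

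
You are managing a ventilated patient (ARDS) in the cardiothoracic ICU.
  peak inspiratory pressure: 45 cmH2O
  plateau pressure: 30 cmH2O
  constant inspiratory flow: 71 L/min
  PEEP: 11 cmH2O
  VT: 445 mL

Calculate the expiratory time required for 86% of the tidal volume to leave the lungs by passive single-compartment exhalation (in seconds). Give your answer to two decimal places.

Flow: 71 L/min ÷ 60 = 1.1833 L/s.
R = (PIP − Pplat)/V̇ = (45 − 30) / 1.1833 = 15.0/1.1833 = 12.676 cmH2O·s/L.
C = Vt/(Pplat − PEEP) = 445.0 / (30 − 11) = 445.0/19.0 = 23.421 mL/cmH2O.
τ = R × C = 12.676 × 0.02342 L/cmH2O = 0.2969 s.
t = −τ·ln(1 − 0.86) = −0.2969·ln(0.14) = 0.5837 s.

0.58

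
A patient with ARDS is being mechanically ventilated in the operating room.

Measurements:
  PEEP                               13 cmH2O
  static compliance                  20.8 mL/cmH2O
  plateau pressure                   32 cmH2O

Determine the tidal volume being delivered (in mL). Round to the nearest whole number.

Vt = Cstat × (Pplat − PEEP) = 20.8 × (32 − 13) = 20.8 × 19.0 = 395.2 mL.

395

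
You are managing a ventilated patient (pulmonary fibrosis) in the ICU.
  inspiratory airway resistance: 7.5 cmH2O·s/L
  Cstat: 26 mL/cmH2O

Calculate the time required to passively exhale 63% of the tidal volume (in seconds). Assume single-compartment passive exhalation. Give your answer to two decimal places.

τ = R × C = 7.5 × 26 mL/cmH2O = 7.5 × 0.026 L/cmH2O = 0.195 s.
Exhaled fraction f = 1 − e^(−t/τ) → t = −τ·ln(1 − f) = −0.195·ln(0.37) = 0.1939 s.

0.19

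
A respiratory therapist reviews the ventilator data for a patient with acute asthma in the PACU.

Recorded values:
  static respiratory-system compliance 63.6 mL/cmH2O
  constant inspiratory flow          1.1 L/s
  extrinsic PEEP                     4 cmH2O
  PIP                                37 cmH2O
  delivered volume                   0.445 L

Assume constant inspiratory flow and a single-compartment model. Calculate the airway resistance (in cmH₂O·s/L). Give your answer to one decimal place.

Equation of motion (constant flow): PIP = Vt/C + R·V̇ + PEEP.
R·V̇ = PIP − Vt/C − PEEP = 37 − 445/63.6 − 4 = 37 − 6.997 − 4 = 26.003 cmH2O.
R = 26.003 / 1.1 = 23.639 cmH2O·s/L.

23.6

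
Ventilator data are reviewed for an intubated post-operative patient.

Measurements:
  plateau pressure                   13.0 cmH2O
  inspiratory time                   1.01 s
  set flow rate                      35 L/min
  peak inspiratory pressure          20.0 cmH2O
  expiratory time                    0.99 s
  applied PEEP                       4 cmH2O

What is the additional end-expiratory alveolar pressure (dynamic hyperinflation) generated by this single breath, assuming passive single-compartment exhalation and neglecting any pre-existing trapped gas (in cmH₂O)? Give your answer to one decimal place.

Flow: 35 L/min ÷ 60 = 0.5833 L/s.
Vt = flow × Ti = 0.5833 L/s × 1.01 s × 1000 mL/L = 589.13 mL.
R = (PIP − Pplat)/V̇ = (20.0 − 13.0) / 0.5833 = 7.0/0.5833 = 12.001 cmH2O·s/L.
C = Vt/(Pplat − PEEP) = 589.13 / (13.0 − 4) = 589.13/9.0 = 65.459 mL/cmH2O.
τ = R × C = 12.001 × 0.06546 L/cmH2O = 0.7856 s.
Fraction remaining = e^(−Te/τ) = e^(−0.99/0.7856) = 0.2836; trapped volume = 589.13 × 0.2836 = 167.08 mL.
Additional alveolar pressure from trapping ≈ V_trapped / C = 167.08 / 65.459 = 2.552 cmH2O.

2.6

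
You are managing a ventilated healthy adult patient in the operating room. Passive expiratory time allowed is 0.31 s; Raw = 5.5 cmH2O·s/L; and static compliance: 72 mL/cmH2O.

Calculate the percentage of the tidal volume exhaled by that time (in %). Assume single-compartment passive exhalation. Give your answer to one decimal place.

54.3

τ = R × C = 5.5 × 72 mL/cmH2O = 5.5 × 0.072 L/cmH2O = 0.396 s.
Passive exhalation: V(t)/V₀ = e^(−t/τ) = e^(−0.31/0.396) = 0.4571.
Fraction exhaled = 1 − 0.4571 = 0.5429 → 54.29%.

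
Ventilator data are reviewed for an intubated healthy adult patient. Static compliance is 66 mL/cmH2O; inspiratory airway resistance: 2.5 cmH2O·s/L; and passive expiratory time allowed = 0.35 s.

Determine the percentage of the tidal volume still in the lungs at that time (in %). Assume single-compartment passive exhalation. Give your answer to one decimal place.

τ = R × C = 2.5 × 66 mL/cmH2O = 2.5 × 0.066 L/cmH2O = 0.165 s.
Passive exhalation: V(t)/V₀ = e^(−t/τ) = e^(−0.35/0.165) = 0.1199.
Fraction remaining = 0.1199 → 11.99%.

12.0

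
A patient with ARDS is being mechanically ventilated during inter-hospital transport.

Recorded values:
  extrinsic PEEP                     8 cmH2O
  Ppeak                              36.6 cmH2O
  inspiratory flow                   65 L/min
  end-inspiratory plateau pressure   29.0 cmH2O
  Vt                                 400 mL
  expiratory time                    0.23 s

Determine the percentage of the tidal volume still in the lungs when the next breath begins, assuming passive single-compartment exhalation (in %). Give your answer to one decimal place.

17.9

Flow: 65 L/min ÷ 60 = 1.0833 L/s.
R = (PIP − Pplat)/V̇ = (36.6 − 29.0) / 1.0833 = 7.6/1.0833 = 7.016 cmH2O·s/L.
C = Vt/(Pplat − PEEP) = 400.0 / (29.0 − 8) = 400.0/21.0 = 19.048 mL/cmH2O.
τ = R × C = 7.016 × 0.01905 L/cmH2O = 0.1337 s.
Fraction remaining at end-expiration = e^(−Te/τ) = e^(−0.23/0.1337) = 0.179 → 17.9%.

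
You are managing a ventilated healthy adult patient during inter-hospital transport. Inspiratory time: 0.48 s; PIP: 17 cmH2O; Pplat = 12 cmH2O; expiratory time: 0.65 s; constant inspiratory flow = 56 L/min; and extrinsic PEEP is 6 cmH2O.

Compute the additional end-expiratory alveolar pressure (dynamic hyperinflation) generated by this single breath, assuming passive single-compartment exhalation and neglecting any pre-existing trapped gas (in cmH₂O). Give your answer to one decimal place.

Flow: 56 L/min ÷ 60 = 0.9333 L/s.
Vt = flow × Ti = 0.9333 L/s × 0.48 s × 1000 mL/L = 447.98 mL.
R = (PIP − Pplat)/V̇ = (17 − 12) / 0.9333 = 5.0/0.9333 = 5.357 cmH2O·s/L.
C = Vt/(Pplat − PEEP) = 447.98 / (12 − 6) = 447.98/6.0 = 74.663 mL/cmH2O.
τ = R × C = 5.357 × 0.07466 L/cmH2O = 0.4 s.
Fraction remaining = e^(−Te/τ) = e^(−0.65/0.4) = 0.1969; trapped volume = 447.98 × 0.1969 = 88.207 mL.
Additional alveolar pressure from trapping ≈ V_trapped / C = 88.207 / 74.663 = 1.181 cmH2O.

1.2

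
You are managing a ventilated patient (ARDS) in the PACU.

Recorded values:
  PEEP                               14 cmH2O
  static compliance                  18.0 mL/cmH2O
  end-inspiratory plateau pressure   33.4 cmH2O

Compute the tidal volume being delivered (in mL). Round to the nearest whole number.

Vt = Cstat × (Pplat − PEEP) = 18.0 × (33.4 − 14) = 18.0 × 19.4 = 349.2 mL.

349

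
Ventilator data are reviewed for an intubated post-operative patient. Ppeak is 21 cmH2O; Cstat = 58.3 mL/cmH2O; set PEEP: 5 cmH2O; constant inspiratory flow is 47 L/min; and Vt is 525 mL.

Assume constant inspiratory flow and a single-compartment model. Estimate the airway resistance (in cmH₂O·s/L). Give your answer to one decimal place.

Flow: 47 L/min ÷ 60 = 0.7833 L/s.
Equation of motion (constant flow): PIP = Vt/C + R·V̇ + PEEP.
R·V̇ = PIP − Vt/C − PEEP = 21 − 525/58.3 − 5 = 21 − 9.005 − 5 = 6.995 cmH2O.
R = 6.995 / 0.7833 = 8.93 cmH2O·s/L.

8.9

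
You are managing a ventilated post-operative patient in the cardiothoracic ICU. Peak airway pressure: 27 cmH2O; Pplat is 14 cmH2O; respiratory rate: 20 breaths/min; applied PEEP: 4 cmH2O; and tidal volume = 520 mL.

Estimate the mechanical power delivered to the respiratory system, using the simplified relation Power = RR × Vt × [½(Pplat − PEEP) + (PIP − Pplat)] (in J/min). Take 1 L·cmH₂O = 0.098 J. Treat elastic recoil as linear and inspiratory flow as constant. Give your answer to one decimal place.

18.3

Per-breath work = Vt × [½(Pplat−PEEP) + (PIP−Pplat)] = 0.520 × [0.5×10.0 + 13.0] = 0.520 × 18.0 = 9.36 L·cmH2O.
Power = 20 × 9.36 = 187.2 L·cmH2O/min.
× 0.098 J/(L·cmH2O) → 18.346 J/min.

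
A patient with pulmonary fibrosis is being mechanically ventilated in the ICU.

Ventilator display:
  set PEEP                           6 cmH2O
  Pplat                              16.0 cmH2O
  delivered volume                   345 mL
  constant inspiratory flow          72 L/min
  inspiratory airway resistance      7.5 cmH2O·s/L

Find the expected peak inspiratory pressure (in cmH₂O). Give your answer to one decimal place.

25.0

Flow: 72 L/min ÷ 60 = 1.2 L/s.
PIP = Pplat + Raw × flow = 16.0 + 7.5 × 1.2 = 16.0 + 9.0 = 25.0 cmH2O.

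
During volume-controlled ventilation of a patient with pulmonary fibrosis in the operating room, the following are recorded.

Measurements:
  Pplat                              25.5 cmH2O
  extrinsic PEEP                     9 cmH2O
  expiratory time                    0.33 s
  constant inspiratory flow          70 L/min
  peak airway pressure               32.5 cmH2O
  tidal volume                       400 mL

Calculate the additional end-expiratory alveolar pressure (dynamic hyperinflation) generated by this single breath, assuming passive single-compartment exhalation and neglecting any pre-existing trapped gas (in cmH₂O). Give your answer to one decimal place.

1.7

Flow: 70 L/min ÷ 60 = 1.1667 L/s.
R = (PIP − Pplat)/V̇ = (32.5 − 25.5) / 1.1667 = 7.0/1.1667 = 6.0 cmH2O·s/L.
C = Vt/(Pplat − PEEP) = 400.0 / (25.5 − 9) = 400.0/16.5 = 24.242 mL/cmH2O.
τ = R × C = 6.0 × 0.02424 L/cmH2O = 0.1454 s.
Fraction remaining = e^(−Te/τ) = e^(−0.33/0.1454) = 0.1034; trapped volume = 400.0 × 0.1034 = 41.36 mL.
Additional alveolar pressure from trapping ≈ V_trapped / C = 41.36 / 24.242 = 1.706 cmH2O.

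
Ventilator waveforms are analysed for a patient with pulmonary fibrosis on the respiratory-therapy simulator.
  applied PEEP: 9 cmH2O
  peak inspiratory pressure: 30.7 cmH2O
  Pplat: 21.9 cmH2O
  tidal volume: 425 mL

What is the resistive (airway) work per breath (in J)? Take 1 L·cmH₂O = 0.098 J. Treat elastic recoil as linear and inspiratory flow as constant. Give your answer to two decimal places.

With constant inspiratory flow the resistive pressure is constant at PIP − Pplat = 30.7 − 21.9 = 8.8 cmH2O, so resistive work = 8.8 × 0.425 = 3.74 L·cmH2O.
× 0.098 J/(L·cmH2O) → 0.3665 J.

0.37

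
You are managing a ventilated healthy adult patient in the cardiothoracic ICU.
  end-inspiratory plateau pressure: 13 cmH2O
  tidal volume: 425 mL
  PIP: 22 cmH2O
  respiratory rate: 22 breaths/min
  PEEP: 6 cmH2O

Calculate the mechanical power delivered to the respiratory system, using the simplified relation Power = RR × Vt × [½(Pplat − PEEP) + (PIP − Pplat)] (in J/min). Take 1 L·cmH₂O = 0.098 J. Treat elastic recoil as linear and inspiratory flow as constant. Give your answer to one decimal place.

11.5

Per-breath work = Vt × [½(Pplat−PEEP) + (PIP−Pplat)] = 0.425 × [0.5×7.0 + 9.0] = 0.425 × 12.5 = 5.313 L·cmH2O.
Power = 22 × 5.313 = 116.89 L·cmH2O/min.
× 0.098 J/(L·cmH2O) → 11.455 J/min.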